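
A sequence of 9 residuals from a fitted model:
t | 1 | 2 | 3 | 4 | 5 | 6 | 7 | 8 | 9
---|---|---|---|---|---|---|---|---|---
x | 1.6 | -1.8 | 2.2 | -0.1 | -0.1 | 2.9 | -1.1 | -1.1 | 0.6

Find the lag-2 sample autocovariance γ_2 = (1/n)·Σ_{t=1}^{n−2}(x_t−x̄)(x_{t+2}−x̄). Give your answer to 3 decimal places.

Mean x̄ = (1.6 − 1.8 + 2.2 − 0.1 − 0.1 + 2.9 − 1.1 − 1.1 + 0.6)/9 = 0.3444
Σ_{t=1}^{7}(x_t−x̄)(x_{t+2}−x̄) = -2.0962
γ_2 = -2.0962 / 9 = -0.233

-0.233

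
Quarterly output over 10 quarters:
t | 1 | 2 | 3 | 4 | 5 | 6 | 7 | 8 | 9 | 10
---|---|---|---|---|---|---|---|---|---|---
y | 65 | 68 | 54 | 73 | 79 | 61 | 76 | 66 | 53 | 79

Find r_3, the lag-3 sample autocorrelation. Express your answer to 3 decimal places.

0.374

Mean ȳ = (65 + 68 + 54 + 73 + 79 + 61 + 76 + 66 + 53 + 79)/10 = 67.4000
Numerator Σ_{t=1}^{7}(y_t−ȳ)(y_{t+3}−ȳ) = 303.1200
Denominator Σ(y_t−ȳ)² = 810.4000
r_3 = 303.1200 / 810.4000 = 0.374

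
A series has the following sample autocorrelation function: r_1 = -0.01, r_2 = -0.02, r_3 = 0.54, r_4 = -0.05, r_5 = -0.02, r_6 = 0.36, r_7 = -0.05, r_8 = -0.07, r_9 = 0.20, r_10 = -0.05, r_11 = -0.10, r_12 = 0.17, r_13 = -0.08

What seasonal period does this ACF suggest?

The largest autocorrelation is r_3 = 0.54, with weaker echoes at lags 6 (0.36), 9 (0.20) and 12 (0.17); the remaining lags stay at or below -0.01.
The dominant spike at lag 3 indicates a seasonal period of 3.

3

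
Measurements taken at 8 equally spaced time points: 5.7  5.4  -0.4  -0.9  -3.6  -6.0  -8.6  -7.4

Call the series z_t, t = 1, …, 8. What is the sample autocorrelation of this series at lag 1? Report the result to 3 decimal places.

Mean z̄ = (5.7 + 5.4 − 0.4 − 0.9 − 3.6 − 6.0 − 8.6 − 7.4)/8 = -1.9750
Deviations from mean: 7.6750, 7.3750, 1.5750, 1.0750, -1.6250, -4.0250, -6.6250, -5.4250
Numerator Σ_{t=1}^{7}(z_t−z̄)(z_{t+1}−z̄) = 137.3119
Denominator Σ(z_t−z̄)² = 209.0950
r_1 = 137.3119 / 209.0950 = 0.657

0.657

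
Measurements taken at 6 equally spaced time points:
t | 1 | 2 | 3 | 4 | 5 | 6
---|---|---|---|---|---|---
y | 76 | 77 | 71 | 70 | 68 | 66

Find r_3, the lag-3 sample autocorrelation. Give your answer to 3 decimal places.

Mean ȳ = (76 + 77 + 71 + 70 + 68 + 66)/6 = 71.3333
Deviations from mean: 4.6667, 5.6667, -0.3333, -1.3333, -3.3333, -5.3333
Σ(y_t−ȳ)(y_{t+3}−ȳ) = (-6.2222) + (-18.8889) + (1.7778) = -23.3333
Denominator Σ(y_t−ȳ)² = 95.3333
r_3 = -23.3333 / 95.3333 = -0.245

-0.245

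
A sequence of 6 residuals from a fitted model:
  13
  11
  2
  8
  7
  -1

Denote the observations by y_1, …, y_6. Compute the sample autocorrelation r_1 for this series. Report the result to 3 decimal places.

Mean ȳ = (13 + 11 + 2 + 8 + 7 − 1)/6 = 6.6667
Numerator Σ_{t=1}^{5}(y_t−ȳ)(y_{t+1}−ȳ) = -1.1111
Denominator Σ(y_t−ȳ)² = 141.3333
r_1 = -1.1111 / 141.3333 = -0.008

-0.008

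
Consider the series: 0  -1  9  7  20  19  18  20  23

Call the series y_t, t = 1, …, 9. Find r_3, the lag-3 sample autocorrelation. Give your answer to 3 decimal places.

Mean ȳ = (0 − 1 + 9 + 7 + 20 + 19 + 18 + 20 + 23)/9 = 12.7778
Numerator Σ_{t=1}^{6}(y_t−ȳ)(y_{t+3}−ȳ) = 36.4074
Denominator Σ(y_t−ȳ)² = 675.5556
r_3 = 36.4074 / 675.5556 = 0.054

0.054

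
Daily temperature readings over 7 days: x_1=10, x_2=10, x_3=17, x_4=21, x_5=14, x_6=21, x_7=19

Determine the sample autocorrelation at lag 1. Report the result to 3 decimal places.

Mean x̄ = (10 + 10 + 17 + 21 + 14 + 21 + 19)/7 = 16.0000
Deviations from mean: -6.0000, -6.0000, 1.0000, 5.0000, -2.0000, 5.0000, 3.0000
Numerator Σ_{t=1}^{6}(x_t−x̄)(x_{t+1}−x̄) = 30.0000
Denominator Σ(x_t−x̄)² = 136.0000
r_1 = 30.0000 / 136.0000 = 0.221

0.221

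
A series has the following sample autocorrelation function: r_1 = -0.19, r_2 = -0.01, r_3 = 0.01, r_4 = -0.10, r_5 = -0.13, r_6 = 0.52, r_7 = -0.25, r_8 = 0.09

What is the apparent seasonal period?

6

The largest autocorrelation is r_6 = 0.52; the remaining lags stay at or below 0.09.
The dominant spike at lag 6 indicates a seasonal period of 6.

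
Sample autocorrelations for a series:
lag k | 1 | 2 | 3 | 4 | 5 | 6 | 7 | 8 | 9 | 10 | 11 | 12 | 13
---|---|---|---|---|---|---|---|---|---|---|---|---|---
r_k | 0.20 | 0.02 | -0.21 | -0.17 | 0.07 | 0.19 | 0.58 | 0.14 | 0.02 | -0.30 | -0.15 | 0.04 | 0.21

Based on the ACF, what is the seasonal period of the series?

The largest autocorrelation is r_7 = 0.58; the remaining lags stay at or below 0.21.
The dominant spike at lag 7 indicates a seasonal period of 7.

7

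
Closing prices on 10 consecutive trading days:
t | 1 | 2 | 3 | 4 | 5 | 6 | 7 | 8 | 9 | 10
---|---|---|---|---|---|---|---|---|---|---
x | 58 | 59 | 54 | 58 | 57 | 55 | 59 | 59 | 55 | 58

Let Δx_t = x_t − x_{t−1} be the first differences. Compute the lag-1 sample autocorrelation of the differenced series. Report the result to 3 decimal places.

-0.534

First differences Δx: 1, -5, 4, -1, -2, 4, 0, -4, 3
Mean of differences = 0.0000
Numerator Σ(Δx_t−Δx̄)(Δx_{t+1}−Δx̄) = -47.0000
Denominator Σ(Δx_t−Δx̄)² = 88.0000
r_1(Δx) = -47.0000 / 88.0000 = -0.534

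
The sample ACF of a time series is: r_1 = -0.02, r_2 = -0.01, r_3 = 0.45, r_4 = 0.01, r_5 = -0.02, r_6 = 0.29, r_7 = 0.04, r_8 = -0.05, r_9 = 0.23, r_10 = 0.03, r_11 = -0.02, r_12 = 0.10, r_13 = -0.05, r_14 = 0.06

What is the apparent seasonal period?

The largest autocorrelation is r_3 = 0.45, with weaker echoes at lags 6 (0.29) and 9 (0.23); the remaining lags stay at or below 0.10.
The dominant spike at lag 3 indicates a seasonal period of 3.

3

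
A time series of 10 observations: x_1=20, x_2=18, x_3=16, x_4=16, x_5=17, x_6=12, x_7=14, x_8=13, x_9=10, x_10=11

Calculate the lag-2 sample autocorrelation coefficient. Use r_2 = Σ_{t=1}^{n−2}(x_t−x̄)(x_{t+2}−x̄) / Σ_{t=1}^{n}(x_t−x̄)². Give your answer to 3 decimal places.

0.247

Mean x̄ = (20 + 18 + 16 + 16 + 17 + 12 + 14 + 13 + 10 + 11)/10 = 14.7000
Numerator Σ_{t=1}^{8}(x_t−x̄)(x_{t+2}−x̄) = 23.2200
Denominator Σ(x_t−x̄)² = 94.1000
r_2 = 23.2200 / 94.1000 = 0.247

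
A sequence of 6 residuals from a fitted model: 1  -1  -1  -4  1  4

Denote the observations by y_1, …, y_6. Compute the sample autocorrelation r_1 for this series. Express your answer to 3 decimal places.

0.111

Mean ȳ = (1 − 1 − 1 − 4 + 1 + 4)/6 = 0.0000
Σ(y_t−ȳ)(y_{t+1}−ȳ) = (-1.0000) + (1.0000) + (4.0000) + (-4.0000) + (4.0000) = 4.0000
Denominator Σ(y_t−ȳ)² = 36.0000
r_1 = 4.0000 / 36.0000 = 0.111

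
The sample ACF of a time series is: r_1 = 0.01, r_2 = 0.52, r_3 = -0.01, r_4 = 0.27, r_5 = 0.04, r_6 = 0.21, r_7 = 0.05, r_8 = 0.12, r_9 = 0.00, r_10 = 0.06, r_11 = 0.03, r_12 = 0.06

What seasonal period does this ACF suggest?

2

The largest autocorrelation is r_2 = 0.52, with weaker echoes at lags 4 (0.27) and 6 (0.21); the remaining lags stay at or below 0.12.
The dominant spike at lag 2 indicates a seasonal period of 2.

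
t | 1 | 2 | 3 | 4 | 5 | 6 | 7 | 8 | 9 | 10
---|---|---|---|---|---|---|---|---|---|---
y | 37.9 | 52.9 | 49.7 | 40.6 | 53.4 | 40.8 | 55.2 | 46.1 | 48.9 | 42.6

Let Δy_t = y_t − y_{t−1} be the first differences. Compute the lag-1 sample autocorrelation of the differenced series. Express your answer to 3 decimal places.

First differences Δy: 15.0, -3.2, -9.1, 12.8, -12.6, 14.4, -9.1, 2.8, -6.3
Mean of differences = 0.5222
Numerator Σ(Δy_t−Δȳ)(Δy_{t+1}−Δȳ) = -650.4238
Denominator Σ(Δy_t−Δȳ)² = 975.8956
r_1(Δy) = -650.4238 / 975.8956 = -0.666

-0.666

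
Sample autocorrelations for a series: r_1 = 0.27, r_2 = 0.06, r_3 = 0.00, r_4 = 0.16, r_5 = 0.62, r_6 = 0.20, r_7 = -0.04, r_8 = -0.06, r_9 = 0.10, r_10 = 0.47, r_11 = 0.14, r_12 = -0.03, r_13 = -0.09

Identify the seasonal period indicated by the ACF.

5

The largest autocorrelation is r_5 = 0.62, with a weaker echo at lag 10 (0.47); the remaining lags stay at or below 0.27. The elevated value at lag 1 (0.27), dropping to 0.06 at lag 2, reflects decaying short-term dependence rather than seasonality.
The dominant spike at lag 5 indicates a seasonal period of 5.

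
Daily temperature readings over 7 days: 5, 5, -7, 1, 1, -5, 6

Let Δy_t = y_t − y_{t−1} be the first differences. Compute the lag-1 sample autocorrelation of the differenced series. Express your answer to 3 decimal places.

First differences Δy: 0, -12, 8, 0, -6, 11
Mean of differences = 0.1667
Numerator Σ(Δy_t−Δȳ)(Δy_{t+1}−Δȳ) = -160.3611
Denominator Σ(Δy_t−Δȳ)² = 364.8333
r_1(Δy) = -160.3611 / 364.8333 = -0.440

-0.440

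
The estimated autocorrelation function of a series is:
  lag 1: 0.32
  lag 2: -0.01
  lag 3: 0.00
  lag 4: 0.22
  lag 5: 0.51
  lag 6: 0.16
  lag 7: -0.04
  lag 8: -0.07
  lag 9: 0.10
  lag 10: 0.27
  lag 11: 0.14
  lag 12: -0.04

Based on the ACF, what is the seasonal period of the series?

5

The largest autocorrelation is r_5 = 0.51; the remaining lags stay at or below 0.32.
The dominant spike at lag 5 indicates a seasonal period of 5.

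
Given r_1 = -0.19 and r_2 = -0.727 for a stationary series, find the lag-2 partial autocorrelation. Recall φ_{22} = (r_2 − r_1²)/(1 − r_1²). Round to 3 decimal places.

-0.792

φ_{22} = (r_2 − r_1²) / (1 − r_1²)
r_1² = (-0.19)² = 0.0361
Numerator = -0.727 − 0.0361 = -0.7631; denominator = 1 − 0.0361 = 0.9639
φ_{22} = -0.7631 / 0.9639 = -0.792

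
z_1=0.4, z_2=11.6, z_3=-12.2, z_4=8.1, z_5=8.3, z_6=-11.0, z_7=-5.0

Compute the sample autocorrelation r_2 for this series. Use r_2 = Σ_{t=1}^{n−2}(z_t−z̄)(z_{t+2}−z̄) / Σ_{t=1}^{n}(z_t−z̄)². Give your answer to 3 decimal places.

Mean z̄ = (0.4 + 11.6 − 12.2 + 8.1 + 8.3 − 11.0 − 5.0)/7 = 0.0286
Deviations from mean: 0.3714, 11.5714, -12.2286, 8.0714, 8.2714, -11.0286, -5.0286
Numerator Σ_{t=1}^{5}(z_t−z̄)(z_{t+2}−z̄) = -142.9016
Denominator Σ(z_t−z̄)² = 564.0543
r_2 = -142.9016 / 564.0543 = -0.253

-0.253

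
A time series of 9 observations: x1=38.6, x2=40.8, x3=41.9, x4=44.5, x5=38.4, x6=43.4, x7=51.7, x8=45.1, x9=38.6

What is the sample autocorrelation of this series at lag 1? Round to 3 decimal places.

0.110

Mean x̄ = (38.6 + 40.8 + 41.9 + 44.5 + 38.4 + 43.4 + 51.7 + 45.1 + 38.6)/9 = 42.5556
Numerator Σ_{t=1}^{8}(x_t−x̄)(x_{t+1}−x̄) = 16.1558
Denominator Σ(x_t−x̄)² = 146.6622
r_1 = 16.1558 / 146.6622 = 0.110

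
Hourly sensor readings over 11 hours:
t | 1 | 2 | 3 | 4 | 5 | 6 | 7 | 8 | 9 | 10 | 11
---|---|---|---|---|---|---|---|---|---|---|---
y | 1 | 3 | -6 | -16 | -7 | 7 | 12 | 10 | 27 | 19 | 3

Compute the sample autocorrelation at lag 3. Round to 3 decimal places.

Mean ȳ = (1 + 3 − 6 − 16 − 7 + 7 + 12 + 10 + 27 + 19 + 3)/11 = 4.8182
Numerator Σ_{t=1}^{8}(y_t−ȳ)(y_{t+3}−ȳ) = 7.4463
Denominator Σ(y_t−ȳ)² = 1487.6364
r_3 = 7.4463 / 1487.6364 = 0.005

0.005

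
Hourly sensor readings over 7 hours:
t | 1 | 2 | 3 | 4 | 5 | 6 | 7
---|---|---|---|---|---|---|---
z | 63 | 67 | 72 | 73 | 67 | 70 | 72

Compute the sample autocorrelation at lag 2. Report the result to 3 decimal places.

Mean z̄ = (63 + 67 + 72 + 73 + 67 + 70 + 72)/7 = 69.1429
Numerator Σ_{t=1}^{5}(z_t−z̄)(z_{t+2}−z̄) = -34.7551
Denominator Σ(z_t−z̄)² = 78.8571
r_2 = -34.7551 / 78.8571 = -0.441

-0.441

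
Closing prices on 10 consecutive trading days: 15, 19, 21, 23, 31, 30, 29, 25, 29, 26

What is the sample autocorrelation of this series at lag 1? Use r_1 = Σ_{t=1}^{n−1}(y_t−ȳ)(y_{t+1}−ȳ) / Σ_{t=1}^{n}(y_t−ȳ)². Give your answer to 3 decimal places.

0.542

Mean ȳ = (15 + 19 + 21 + 23 + 31 + 30 + 29 + 25 + 29 + 26)/10 = 24.8000
Numerator Σ_{t=1}^{9}(y_t−ȳ)(y_{t+1}−ȳ) = 135.3600
Denominator Σ(y_t−ȳ)² = 249.6000
r_1 = 135.3600 / 249.6000 = 0.542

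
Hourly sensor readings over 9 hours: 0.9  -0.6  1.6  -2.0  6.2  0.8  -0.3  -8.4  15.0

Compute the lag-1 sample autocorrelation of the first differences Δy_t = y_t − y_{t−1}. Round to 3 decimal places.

-0.353

First differences Δy: -1.5, 2.2, -3.6, 8.2, -5.4, -1.1, -8.1, 23.4
Mean of differences = 1.7625
Numerator Σ(Δy_t−Δȳ)(Δy_{t+1}−Δȳ) = -249.0689
Denominator Σ(Δy_t−Δȳ)² = 705.9788
r_1(Δy) = -249.0689 / 705.9788 = -0.353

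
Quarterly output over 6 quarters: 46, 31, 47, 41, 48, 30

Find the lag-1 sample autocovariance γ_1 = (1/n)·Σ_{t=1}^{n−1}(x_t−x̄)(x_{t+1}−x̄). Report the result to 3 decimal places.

-30.958

Mean x̄ = (46 + 31 + 47 + 41 + 48 + 30)/6 = 40.5000
Σ_{t=1}^{5}(x_t−x̄)(x_{t+1}−x̄) = -185.7500
γ_1 = -185.7500 / 6 = -30.958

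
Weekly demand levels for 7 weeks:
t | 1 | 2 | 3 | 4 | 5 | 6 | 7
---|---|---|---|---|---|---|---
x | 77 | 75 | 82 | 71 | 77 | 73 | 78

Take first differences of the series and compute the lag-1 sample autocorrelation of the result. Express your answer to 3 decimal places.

First differences Δx: -2, 7, -11, 6, -4, 5
Mean of differences = 0.1667
Numerator Σ(Δx_t−Δx̄)(Δx_{t+1}−Δx̄) = -200.6944
Denominator Σ(Δx_t−Δx̄)² = 250.8333
r_1(Δx) = -200.6944 / 250.8333 = -0.800

-0.800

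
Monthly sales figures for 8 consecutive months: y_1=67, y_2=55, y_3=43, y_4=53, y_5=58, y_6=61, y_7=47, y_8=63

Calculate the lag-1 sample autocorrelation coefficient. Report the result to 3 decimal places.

-0.143

Mean ȳ = (67 + 55 + 43 + 53 + 58 + 61 + 47 + 63)/8 = 55.8750
Deviations from mean: 11.1250, -0.8750, -12.8750, -2.8750, 2.1250, 5.1250, -8.8750, 7.1250
Numerator Σ_{t=1}^{7}(y_t−ȳ)(y_{t+1}−ȳ) = -65.3906
Denominator Σ(y_t−ȳ)² = 458.8750
r_1 = -65.3906 / 458.8750 = -0.143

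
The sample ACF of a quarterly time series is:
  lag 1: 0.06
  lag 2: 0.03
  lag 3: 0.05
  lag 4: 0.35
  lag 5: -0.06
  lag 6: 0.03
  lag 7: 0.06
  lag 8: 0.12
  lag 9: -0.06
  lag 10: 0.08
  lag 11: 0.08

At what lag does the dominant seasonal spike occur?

4

The largest autocorrelation is r_4 = 0.35; the remaining lags stay at or below 0.12.
The dominant spike at lag 4 indicates a seasonal period of 4.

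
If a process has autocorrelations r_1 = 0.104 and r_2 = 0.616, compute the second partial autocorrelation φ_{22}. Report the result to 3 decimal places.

0.612

φ_{22} = (r_2 − r_1²) / (1 − r_1²)
r_1² = (0.104)² = 0.010816
Numerator = 0.616 − 0.0108 = 0.6052; denominator = 1 − 0.0108 = 0.9892
φ_{22} = 0.6052 / 0.9892 = 0.612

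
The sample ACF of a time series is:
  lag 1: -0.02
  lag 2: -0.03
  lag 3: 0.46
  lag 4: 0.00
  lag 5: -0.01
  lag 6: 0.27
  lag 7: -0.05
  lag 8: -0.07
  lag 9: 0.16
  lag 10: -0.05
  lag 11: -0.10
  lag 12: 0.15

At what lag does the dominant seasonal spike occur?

3

The largest autocorrelation is r_3 = 0.46, with weaker echoes at lags 6 (0.27), 9 (0.16) and 12 (0.15); the remaining lags stay at or below 0.00.
The dominant spike at lag 3 indicates a seasonal period of 3.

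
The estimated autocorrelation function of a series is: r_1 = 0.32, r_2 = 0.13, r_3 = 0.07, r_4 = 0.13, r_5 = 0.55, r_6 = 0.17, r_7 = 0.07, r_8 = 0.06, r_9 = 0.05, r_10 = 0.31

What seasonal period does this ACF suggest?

The largest autocorrelation is r_5 = 0.55; the remaining lags stay at or below 0.32. The elevated value at lag 1 (0.32), dropping to 0.13 at lag 2, reflects decaying short-term dependence rather than seasonality.
The dominant spike at lag 5 indicates a seasonal period of 5.

5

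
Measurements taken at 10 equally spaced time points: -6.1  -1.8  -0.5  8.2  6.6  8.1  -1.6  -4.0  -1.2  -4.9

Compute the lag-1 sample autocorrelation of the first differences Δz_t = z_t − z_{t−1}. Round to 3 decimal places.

-0.035

First differences Δz: 4.3, 1.3, 8.7, -1.6, 1.5, -9.7, -2.4, 2.8, -3.7
Mean of differences = 0.1333
Numerator Σ(Δz_t−Δz̄)(Δz_{t+1}−Δz̄) = -7.8678
Denominator Σ(Δz_t−Δz̄)² = 221.9000
r_1(Δz) = -7.8678 / 221.9000 = -0.035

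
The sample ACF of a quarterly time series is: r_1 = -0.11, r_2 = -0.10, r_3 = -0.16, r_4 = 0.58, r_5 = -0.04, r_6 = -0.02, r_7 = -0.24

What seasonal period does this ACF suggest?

The largest autocorrelation is r_4 = 0.58; the remaining lags stay at or below -0.02.
The dominant spike at lag 4 indicates a seasonal period of 4.

4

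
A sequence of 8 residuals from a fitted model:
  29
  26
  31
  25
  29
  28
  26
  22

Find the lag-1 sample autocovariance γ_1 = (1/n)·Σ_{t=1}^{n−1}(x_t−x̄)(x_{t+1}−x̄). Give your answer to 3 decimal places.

-1.500

Mean x̄ = (29 + 26 + 31 + 25 + 29 + 28 + 26 + 22)/8 = 27.0000
Deviations: 2.0000, -1.0000, 4.0000, -2.0000, 2.0000, 1.0000, -1.0000, -5.0000
Σ_{t=1}^{7}(x_t−x̄)(x_{t+1}−x̄) = -12.0000
γ_1 = -12.0000 / 8 = -1.500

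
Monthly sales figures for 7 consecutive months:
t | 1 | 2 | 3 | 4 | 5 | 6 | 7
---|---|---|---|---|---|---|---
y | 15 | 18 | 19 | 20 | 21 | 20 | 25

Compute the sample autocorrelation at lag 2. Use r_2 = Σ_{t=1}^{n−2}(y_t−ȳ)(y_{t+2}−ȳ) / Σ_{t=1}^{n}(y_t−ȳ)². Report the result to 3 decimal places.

0.159

Mean ȳ = (15 + 18 + 19 + 20 + 21 + 20 + 25)/7 = 19.7143
Deviations from mean: -4.7143, -1.7143, -0.7143, 0.2857, 1.2857, 0.2857, 5.2857
Numerator Σ_{t=1}^{5}(y_t−ȳ)(y_{t+2}−ȳ) = 8.8367
Denominator Σ(y_t−ȳ)² = 55.4286
r_2 = 8.8367 / 55.4286 = 0.159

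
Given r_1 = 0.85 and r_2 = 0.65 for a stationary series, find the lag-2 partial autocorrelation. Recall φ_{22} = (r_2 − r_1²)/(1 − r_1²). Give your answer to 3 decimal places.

-0.261

φ_{22} = (r_2 − r_1²) / (1 − r_1²)
r_1² = (0.85)² = 0.7225
Numerator = 0.65 − 0.7225 = -0.0725; denominator = 1 − 0.7225 = 0.2775
φ_{22} = -0.0725 / 0.2775 = -0.261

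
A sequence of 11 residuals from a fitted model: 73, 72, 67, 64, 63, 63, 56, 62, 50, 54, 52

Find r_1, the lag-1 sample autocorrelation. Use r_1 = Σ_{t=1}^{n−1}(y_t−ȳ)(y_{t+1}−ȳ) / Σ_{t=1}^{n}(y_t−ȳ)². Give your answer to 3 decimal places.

0.572

Mean ȳ = (73 + 72 + 67 + 64 + 63 + 63 + 56 + 62 + 50 + 54 + 52)/11 = 61.4545
Numerator Σ_{t=1}^{10}(y_t−ȳ)(y_{t+1}−ȳ) = 338.8843
Denominator Σ(y_t−ȳ)² = 592.7273
r_1 = 338.8843 / 592.7273 = 0.572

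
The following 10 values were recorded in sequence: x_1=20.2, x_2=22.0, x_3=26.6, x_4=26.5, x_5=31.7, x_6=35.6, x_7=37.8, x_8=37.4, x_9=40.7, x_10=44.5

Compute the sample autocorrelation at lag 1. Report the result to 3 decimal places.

Mean x̄ = (20.2 + 22.0 + 26.6 + 26.5 + 31.7 + 35.6 + 37.8 + 37.4 + 40.7 + 44.5)/10 = 32.3000
Numerator Σ_{t=1}^{9}(x_t−x̄)(x_{t+1}−x̄) = 409.4200
Denominator Σ(x_t−x̄)² = 605.5400
r_1 = 409.4200 / 605.5400 = 0.676

0.676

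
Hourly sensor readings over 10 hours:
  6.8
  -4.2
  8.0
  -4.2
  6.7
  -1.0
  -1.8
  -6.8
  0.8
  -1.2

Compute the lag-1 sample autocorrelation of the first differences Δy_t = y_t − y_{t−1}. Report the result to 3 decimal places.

First differences Δy: -11.0, 12.2, -12.2, 10.9, -7.7, -0.8, -5.0, 7.6, -2.0
Mean of differences = -0.8889
Numerator Σ(Δy_t−Δȳ)(Δy_{t+1}−Δȳ) = -539.3357
Denominator Σ(Δy_t−Δȳ)² = 677.0689
r_1(Δy) = -539.3357 / 677.0689 = -0.797

-0.797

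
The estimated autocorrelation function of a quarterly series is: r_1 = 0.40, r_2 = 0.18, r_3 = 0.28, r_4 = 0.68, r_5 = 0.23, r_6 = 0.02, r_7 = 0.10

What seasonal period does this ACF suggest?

The largest autocorrelation is r_4 = 0.68; the remaining lags stay at or below 0.40. The elevated value at lag 1 (0.40), dropping to 0.18 at lag 2, reflects decaying short-term dependence rather than seasonality.
The dominant spike at lag 4 indicates a seasonal period of 4.

4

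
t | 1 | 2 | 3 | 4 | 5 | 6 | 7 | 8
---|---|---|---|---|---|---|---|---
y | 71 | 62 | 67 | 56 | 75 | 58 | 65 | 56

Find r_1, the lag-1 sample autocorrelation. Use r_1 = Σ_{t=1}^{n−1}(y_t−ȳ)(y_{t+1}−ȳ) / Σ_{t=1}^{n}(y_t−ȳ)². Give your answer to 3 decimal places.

-0.611

Mean ȳ = (71 + 62 + 67 + 56 + 75 + 58 + 65 + 56)/8 = 63.7500
Deviations from mean: 7.2500, -1.7500, 3.2500, -7.7500, 11.2500, -5.7500, 1.2500, -7.7500
Numerator Σ_{t=1}^{7}(y_t−ȳ)(y_{t+1}−ȳ) = -212.3125
Denominator Σ(y_t−ȳ)² = 347.5000
r_1 = -212.3125 / 347.5000 = -0.611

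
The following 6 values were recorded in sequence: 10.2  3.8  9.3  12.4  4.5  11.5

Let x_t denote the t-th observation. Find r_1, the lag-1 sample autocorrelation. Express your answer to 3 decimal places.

Mean x̄ = (10.2 + 3.8 + 9.3 + 12.4 + 4.5 + 11.5)/6 = 8.6167
Deviations from mean: 1.5833, -4.8167, 0.6833, 3.7833, -4.1167, 2.8833
Σ(x_t−x̄)(x_{t+1}−x̄) = (-7.6264) + (-3.2914) + (2.5853) + (-15.5747) + (-11.8697) = -35.7769
Denominator Σ(x_t−x̄)² = 65.7483
r_1 = -35.7769 / 65.7483 = -0.544

-0.544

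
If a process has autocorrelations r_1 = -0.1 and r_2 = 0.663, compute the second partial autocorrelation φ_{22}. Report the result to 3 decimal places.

0.660

φ_{22} = (r_2 − r_1²) / (1 − r_1²)
r_1² = (-0.1)² = 0.01
Numerator = 0.663 − 0.0100 = 0.6530; denominator = 1 − 0.0100 = 0.9900
φ_{22} = 0.6530 / 0.9900 = 0.660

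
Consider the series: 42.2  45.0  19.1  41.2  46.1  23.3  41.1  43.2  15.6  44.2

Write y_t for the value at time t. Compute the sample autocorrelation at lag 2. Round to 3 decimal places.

-0.302

Mean ȳ = (42.2 + 45.0 + 19.1 + 41.2 + 46.1 + 23.3 + 41.1 + 43.2 + 15.6 + 44.2)/10 = 36.1000
Numerator Σ_{t=1}^{8}(y_t−ȳ)(y_{t+2}−ȳ) = -379.4600
Denominator Σ(y_t−ȳ)² = 1256.5400
r_2 = -379.4600 / 1256.5400 = -0.302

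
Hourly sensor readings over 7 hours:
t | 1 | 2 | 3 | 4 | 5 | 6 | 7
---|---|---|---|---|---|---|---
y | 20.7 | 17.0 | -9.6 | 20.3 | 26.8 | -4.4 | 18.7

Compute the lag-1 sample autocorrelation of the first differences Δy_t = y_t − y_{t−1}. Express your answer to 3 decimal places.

First differences Δy: -3.7, -26.6, 29.9, 6.5, -31.2, 23.1
Mean of differences = -0.3333
Numerator Σ(Δy_t−Δȳ)(Δy_{t+1}−Δȳ) = -1433.3344
Denominator Σ(Δy_t−Δȳ)² = 3163.8933
r_1(Δy) = -1433.3344 / 3163.8933 = -0.453

-0.453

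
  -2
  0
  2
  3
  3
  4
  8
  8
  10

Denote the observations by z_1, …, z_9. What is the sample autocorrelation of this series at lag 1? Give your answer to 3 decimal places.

Mean z̄ = (-2 + 0 + 2 + 3 + 3 + 4 + 8 + 8 + 10)/9 = 4.0000
Numerator Σ_{t=1}^{8}(z_t−z̄)(z_{t+1}−z̄) = 75.0000
Denominator Σ(z_t−z̄)² = 126.0000
r_1 = 75.0000 / 126.0000 = 0.595

0.595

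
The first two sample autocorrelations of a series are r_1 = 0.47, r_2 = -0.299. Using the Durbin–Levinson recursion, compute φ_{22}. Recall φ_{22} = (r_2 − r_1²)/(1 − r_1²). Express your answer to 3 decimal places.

φ_{22} = (r_2 − r_1²) / (1 − r_1²)
r_1² = (0.47)² = 0.2209
Numerator = -0.299 − 0.2209 = -0.5199; denominator = 1 − 0.2209 = 0.7791
φ_{22} = -0.5199 / 0.7791 = -0.667

-0.667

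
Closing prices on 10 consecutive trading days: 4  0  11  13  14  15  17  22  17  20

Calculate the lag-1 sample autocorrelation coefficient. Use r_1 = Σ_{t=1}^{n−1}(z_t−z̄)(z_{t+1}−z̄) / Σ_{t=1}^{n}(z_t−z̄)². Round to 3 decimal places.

0.598

Mean z̄ = (4 + 0 + 11 + 13 + 14 + 15 + 17 + 22 + 17 + 20)/10 = 13.3000
Numerator Σ_{t=1}^{9}(z_t−z̄)(z_{t+1}−z̄) = 251.4100
Denominator Σ(z_t−z̄)² = 420.1000
r_1 = 251.4100 / 420.1000 = 0.598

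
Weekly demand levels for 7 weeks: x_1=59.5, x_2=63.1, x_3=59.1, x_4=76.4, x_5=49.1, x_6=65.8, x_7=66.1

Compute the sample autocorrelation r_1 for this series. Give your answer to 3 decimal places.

-0.647

Mean x̄ = (59.5 + 63.1 + 59.1 + 76.4 + 49.1 + 65.8 + 66.1)/7 = 62.7286
Deviations from mean: -3.2286, 0.3714, -3.6286, 13.6714, -13.6286, 3.0714, 3.3714
Numerator Σ_{t=1}^{6}(x_t−x̄)(x_{t+1}−x̄) = -269.9808
Denominator Σ(x_t−x̄)² = 417.1743
r_1 = -269.9808 / 417.1743 = -0.647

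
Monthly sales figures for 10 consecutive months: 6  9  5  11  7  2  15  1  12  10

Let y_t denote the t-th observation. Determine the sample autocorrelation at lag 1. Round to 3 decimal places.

Mean ȳ = (6 + 9 + 5 + 11 + 7 + 2 + 15 + 1 + 12 + 10)/10 = 7.8000
Numerator Σ_{t=1}^{9}(y_t−ȳ)(y_{t+1}−ȳ) = -122.4400
Denominator Σ(y_t−ȳ)² = 177.6000
r_1 = -122.4400 / 177.6000 = -0.689

-0.689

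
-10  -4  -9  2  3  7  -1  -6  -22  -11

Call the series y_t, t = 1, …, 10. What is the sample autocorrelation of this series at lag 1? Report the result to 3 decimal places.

Mean ȳ = (-10 − 4 − 9 + 2 + 3 + 7 − 1 − 6 − 22 − 11)/10 = -5.1000
Numerator Σ_{t=1}^{9}(y_t−ȳ)(y_{t+1}−ȳ) = 278.9900
Denominator Σ(y_t−ȳ)² = 640.9000
r_1 = 278.9900 / 640.9000 = 0.435

0.435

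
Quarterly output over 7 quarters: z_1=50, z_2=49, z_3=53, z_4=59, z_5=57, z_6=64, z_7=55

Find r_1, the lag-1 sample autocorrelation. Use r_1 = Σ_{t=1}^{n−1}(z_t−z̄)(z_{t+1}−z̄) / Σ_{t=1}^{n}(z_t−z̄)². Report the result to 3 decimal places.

Mean z̄ = (50 + 49 + 53 + 59 + 57 + 64 + 55)/7 = 55.2857
Σ(z_t−z̄)(z_{t+1}−z̄) = (33.2245) + (14.3673) + (-8.4898) + (6.3673) + (14.9388) + (-2.4898) = 57.9184
Denominator Σ(z_t−z̄)² = 165.4286
r_1 = 57.9184 / 165.4286 = 0.350

0.350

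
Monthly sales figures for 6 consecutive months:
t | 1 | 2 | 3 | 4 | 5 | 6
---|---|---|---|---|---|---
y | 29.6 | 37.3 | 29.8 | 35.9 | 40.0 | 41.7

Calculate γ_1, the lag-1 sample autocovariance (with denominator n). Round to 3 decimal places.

1.046

Mean ȳ = (29.6 + 37.3 + 29.8 + 35.9 + 40.0 + 41.7)/6 = 35.7167
Σ_{t=1}^{5}(y_t−ȳ)(y_{t+1}−ȳ) = 6.2764
γ_1 = 6.2764 / 6 = 1.046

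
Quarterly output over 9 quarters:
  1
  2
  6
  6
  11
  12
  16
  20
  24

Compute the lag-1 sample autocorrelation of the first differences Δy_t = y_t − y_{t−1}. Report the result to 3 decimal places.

-0.604

First differences Δy: 1, 4, 0, 5, 1, 4, 4, 4
Mean of differences = 2.8750
Numerator Σ(Δy_t−Δȳ)(Δy_{t+1}−Δȳ) = -15.0156
Denominator Σ(Δy_t−Δȳ)² = 24.8750
r_1(Δy) = -15.0156 / 24.8750 = -0.604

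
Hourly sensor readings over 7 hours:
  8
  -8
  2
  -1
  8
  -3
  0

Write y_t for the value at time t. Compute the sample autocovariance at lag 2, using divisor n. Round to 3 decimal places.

Mean ȳ = (8 − 8 + 2 − 1 + 8 − 3 + 0)/7 = 0.8571
Deviations: 7.1429, -8.8571, 1.1429, -1.8571, 7.1429, -3.8571, -0.8571
Σ_{t=1}^{5}(y_t−ȳ)(y_{t+2}−ȳ) = 33.8163
γ_2 = 33.8163 / 7 = 4.831

4.831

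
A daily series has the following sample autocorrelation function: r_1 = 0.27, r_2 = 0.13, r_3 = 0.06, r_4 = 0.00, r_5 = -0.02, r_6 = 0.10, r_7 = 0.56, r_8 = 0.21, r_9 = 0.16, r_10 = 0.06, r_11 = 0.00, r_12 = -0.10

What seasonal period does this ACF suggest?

7

The largest autocorrelation is r_7 = 0.56; the remaining lags stay at or below 0.27. The elevated value at lag 1 (0.27), dropping to 0.13 at lag 2, reflects decaying short-term dependence rather than seasonality.
The dominant spike at lag 7 indicates a seasonal period of 7.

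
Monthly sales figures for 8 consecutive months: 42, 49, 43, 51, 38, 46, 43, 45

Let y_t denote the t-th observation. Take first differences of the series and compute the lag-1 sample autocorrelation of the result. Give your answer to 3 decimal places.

First differences Δy: 7, -6, 8, -13, 8, -3, 2
Mean of differences = 0.4286
Numerator Σ(Δy_t−Δȳ)(Δy_{t+1}−Δȳ) = -325.6122
Denominator Σ(Δy_t−Δȳ)² = 393.7143
r_1(Δy) = -325.6122 / 393.7143 = -0.827

-0.827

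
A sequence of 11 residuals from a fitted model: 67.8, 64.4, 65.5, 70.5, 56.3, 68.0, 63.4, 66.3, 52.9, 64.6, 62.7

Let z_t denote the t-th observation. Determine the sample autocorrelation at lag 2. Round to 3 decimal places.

0.220

Mean z̄ = (67.8 + 64.4 + 65.5 + 70.5 + 56.3 + 68.0 + 63.4 + 66.3 + 52.9 + 64.6 + 62.7)/11 = 63.8545
Numerator Σ_{t=1}^{9}(z_t−z̄)(z_{t+2}−z̄) = 58.2559
Denominator Σ(z_t−z̄)² = 265.0673
r_2 = 58.2559 / 265.0673 = 0.220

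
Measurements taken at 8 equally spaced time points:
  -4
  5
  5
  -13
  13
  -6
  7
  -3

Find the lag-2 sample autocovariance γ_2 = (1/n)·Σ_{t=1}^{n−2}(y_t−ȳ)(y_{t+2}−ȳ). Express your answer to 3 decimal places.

Mean ȳ = (-4 + 5 + 5 − 13 + 13 − 6 + 7 − 3)/8 = 0.5000
Deviations: -4.5000, 4.5000, 4.5000, -13.5000, 12.5000, -6.5000, 6.5000, -3.5000
Σ_{t=1}^{6}(y_t−ȳ)(y_{t+2}−ȳ) = 167.0000
γ_2 = 167.0000 / 8 = 20.875

20.875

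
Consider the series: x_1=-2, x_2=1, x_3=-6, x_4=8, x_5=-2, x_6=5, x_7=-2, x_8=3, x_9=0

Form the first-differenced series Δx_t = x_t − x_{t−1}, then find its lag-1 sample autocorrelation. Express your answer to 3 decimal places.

-0.883

First differences Δx: 3, -7, 14, -10, 7, -7, 5, -3
Mean of differences = 0.2500
Numerator Σ(Δx_t−Δx̄)(Δx_{t+1}−Δx̄) = -428.5625
Denominator Σ(Δx_t−Δx̄)² = 485.5000
r_1(Δx) = -428.5625 / 485.5000 = -0.883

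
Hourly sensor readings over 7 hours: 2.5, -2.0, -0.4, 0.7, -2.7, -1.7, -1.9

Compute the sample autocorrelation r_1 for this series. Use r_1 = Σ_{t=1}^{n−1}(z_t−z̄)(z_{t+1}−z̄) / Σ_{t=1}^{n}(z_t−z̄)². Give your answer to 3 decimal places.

Mean z̄ = (2.5 − 2.0 − 0.4 + 0.7 − 2.7 − 1.7 − 1.9)/7 = -0.7857
Deviations from mean: 3.2857, -1.2143, 0.3857, 1.4857, -1.9143, -0.9143, -1.1143
Σ(z_t−z̄)(z_{t+1}−z̄) = (-3.9898) + (-0.4684) + (0.5731) + (-2.8441) + (1.7502) + (1.0188) = -3.9602
Denominator Σ(z_t−z̄)² = 20.3686
r_1 = -3.9602 / 20.3686 = -0.194

-0.194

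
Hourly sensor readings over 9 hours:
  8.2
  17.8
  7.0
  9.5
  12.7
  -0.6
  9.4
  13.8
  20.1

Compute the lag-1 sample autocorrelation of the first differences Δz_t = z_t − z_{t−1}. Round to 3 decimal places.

-0.410

First differences Δz: 9.6, -10.8, 2.5, 3.2, -13.3, 10.0, 4.4, 6.3
Mean of differences = 1.4875
Numerator Σ(Δz_t−Δz̄)(Δz_{t+1}−Δz̄) = -222.7827
Denominator Σ(Δz_t−Δz̄)² = 543.5288
r_1(Δz) = -222.7827 / 543.5288 = -0.410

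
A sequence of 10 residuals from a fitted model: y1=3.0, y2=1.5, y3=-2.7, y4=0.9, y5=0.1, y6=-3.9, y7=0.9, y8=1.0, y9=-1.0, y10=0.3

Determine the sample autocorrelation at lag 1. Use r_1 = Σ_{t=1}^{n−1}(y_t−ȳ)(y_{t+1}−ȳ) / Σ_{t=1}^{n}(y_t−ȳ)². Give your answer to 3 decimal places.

Mean ȳ = (3.0 + 1.5 − 2.7 + 0.9 + 0.1 − 3.9 + 0.9 + 1.0 − 1.0 + 0.3)/10 = 0.0100
Numerator Σ_{t=1}^{9}(y_t−ȳ)(y_{t+1}−ȳ) = -6.1581
Denominator Σ(y_t−ȳ)² = 37.4690
r_1 = -6.1581 / 37.4690 = -0.164

-0.164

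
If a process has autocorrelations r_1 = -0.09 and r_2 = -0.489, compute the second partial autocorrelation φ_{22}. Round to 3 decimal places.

-0.501

φ_{22} = (r_2 − r_1²) / (1 − r_1²)
r_1² = (-0.09)² = 0.0081
Numerator = -0.489 − 0.0081 = -0.4971; denominator = 1 − 0.0081 = 0.9919
φ_{22} = -0.4971 / 0.9919 = -0.501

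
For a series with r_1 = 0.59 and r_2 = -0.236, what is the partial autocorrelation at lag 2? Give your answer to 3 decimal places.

-0.896

φ_{22} = (r_2 − r_1²) / (1 − r_1²)
r_1² = (0.59)² = 0.3481
Numerator = -0.236 − 0.3481 = -0.5841; denominator = 1 − 0.3481 = 0.6519
φ_{22} = -0.5841 / 0.6519 = -0.896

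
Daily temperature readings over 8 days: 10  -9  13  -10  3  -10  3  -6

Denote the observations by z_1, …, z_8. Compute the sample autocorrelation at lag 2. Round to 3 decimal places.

Mean z̄ = (10 − 9 + 13 − 10 + 3 − 10 + 3 − 6)/8 = -0.7500
Numerator Σ_{t=1}^{6}(z_t−z̄)(z_{t+2}−z̄) = 423.8750
Denominator Σ(z_t−z̄)² = 599.5000
r_2 = 423.8750 / 599.5000 = 0.707

0.707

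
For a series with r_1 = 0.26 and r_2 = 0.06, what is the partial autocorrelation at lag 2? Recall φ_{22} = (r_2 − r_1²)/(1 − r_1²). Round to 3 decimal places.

φ_{22} = (r_2 − r_1²) / (1 − r_1²)
r_1² = (0.26)² = 0.0676
Numerator = 0.06 − 0.0676 = -0.0076; denominator = 1 − 0.0676 = 0.9324
φ_{22} = -0.0076 / 0.9324 = -0.008

-0.008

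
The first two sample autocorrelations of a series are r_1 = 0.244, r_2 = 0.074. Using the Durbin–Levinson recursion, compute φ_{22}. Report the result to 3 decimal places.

φ_{22} = (r_2 − r_1²) / (1 − r_1²)
r_1² = (0.244)² = 0.059536
Numerator = 0.074 − 0.0595 = 0.0145; denominator = 1 − 0.0595 = 0.9405
φ_{22} = 0.0145 / 0.9405 = 0.015

0.015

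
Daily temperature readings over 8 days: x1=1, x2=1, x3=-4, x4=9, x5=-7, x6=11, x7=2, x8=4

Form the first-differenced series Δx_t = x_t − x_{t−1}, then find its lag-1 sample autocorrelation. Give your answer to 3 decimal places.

-0.865

First differences Δx: 0, -5, 13, -16, 18, -9, 2
Mean of differences = 0.4286
Numerator Σ(Δx_t−Δx̄)(Δx_{t+1}−Δx̄) = -741.6122
Denominator Σ(Δx_t−Δx̄)² = 857.7143
r_1(Δx) = -741.6122 / 857.7143 = -0.865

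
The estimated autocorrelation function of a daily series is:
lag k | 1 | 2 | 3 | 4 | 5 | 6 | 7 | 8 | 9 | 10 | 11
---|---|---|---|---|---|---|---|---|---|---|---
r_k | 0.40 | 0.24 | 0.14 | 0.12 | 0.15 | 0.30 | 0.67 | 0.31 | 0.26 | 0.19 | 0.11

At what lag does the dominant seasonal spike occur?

The largest autocorrelation is r_7 = 0.67; the remaining lags stay at or below 0.40. The elevated value at lag 1 (0.40), dropping to 0.24 at lag 2, reflects decaying short-term dependence rather than seasonality.
The dominant spike at lag 7 indicates a seasonal period of 7.

7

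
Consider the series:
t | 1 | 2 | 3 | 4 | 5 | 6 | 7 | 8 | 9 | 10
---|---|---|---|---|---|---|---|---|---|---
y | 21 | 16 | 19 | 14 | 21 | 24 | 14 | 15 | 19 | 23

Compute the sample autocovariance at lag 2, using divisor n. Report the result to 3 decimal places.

-5.912

Mean ȳ = (21 + 16 + 19 + 14 + 21 + 24 + 14 + 15 + 19 + 23)/10 = 18.6000
Σ_{t=1}^{8}(y_t−ȳ)(y_{t+2}−ȳ) = -59.1200
γ_2 = -59.1200 / 10 = -5.912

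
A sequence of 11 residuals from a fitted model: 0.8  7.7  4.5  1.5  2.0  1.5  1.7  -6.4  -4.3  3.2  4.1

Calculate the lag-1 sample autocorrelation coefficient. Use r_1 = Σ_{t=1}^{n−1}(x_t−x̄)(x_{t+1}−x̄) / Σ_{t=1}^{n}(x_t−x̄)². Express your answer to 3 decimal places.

Mean x̄ = (0.8 + 7.7 + 4.5 + 1.5 + 2.0 + 1.5 + 1.7 − 6.4 − 4.3 + 3.2 + 4.1)/11 = 1.4818
Numerator Σ_{t=1}^{10}(x_t−x̄)(x_{t+1}−x̄) = 53.0215
Denominator Σ(x_t−x̄)² = 153.9164
r_1 = 53.0215 / 153.9164 = 0.344

0.344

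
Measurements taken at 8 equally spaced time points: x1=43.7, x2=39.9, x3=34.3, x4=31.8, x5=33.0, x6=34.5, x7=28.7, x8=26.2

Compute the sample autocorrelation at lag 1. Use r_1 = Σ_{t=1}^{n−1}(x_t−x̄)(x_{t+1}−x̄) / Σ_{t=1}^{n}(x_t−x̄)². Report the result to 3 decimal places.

Mean x̄ = (43.7 + 39.9 + 34.3 + 31.8 + 33.0 + 34.5 + 28.7 + 26.2)/8 = 34.0125
Σ(x_t−x̄)(x_{t+1}−x̄) = (57.0352) + (1.6927) + (-0.6361) + (2.2402) + (-0.4936) + (-2.5898) + (41.5039) = 98.7523
Denominator Σ(x_t−x̄)² = 224.0088
r_1 = 98.7523 / 224.0088 = 0.441

0.441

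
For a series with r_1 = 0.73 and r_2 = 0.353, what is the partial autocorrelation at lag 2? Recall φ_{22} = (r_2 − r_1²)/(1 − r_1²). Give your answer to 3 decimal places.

-0.385

φ_{22} = (r_2 − r_1²) / (1 − r_1²)
r_1² = (0.73)² = 0.5329
Numerator = 0.353 − 0.5329 = -0.1799; denominator = 1 − 0.5329 = 0.4671
φ_{22} = -0.1799 / 0.4671 = -0.385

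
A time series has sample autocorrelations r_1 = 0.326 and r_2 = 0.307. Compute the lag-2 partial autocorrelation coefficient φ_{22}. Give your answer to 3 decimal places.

φ_{22} = (r_2 − r_1²) / (1 − r_1²)
r_1² = (0.326)² = 0.106276
Numerator = 0.307 − 0.1063 = 0.2007; denominator = 1 − 0.1063 = 0.8937
φ_{22} = 0.2007 / 0.8937 = 0.225

0.225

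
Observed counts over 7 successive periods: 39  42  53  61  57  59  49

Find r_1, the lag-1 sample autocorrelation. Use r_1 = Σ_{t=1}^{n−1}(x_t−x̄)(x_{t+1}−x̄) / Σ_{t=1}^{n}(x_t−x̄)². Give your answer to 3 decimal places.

0.451

Mean x̄ = (39 + 42 + 53 + 61 + 57 + 59 + 49)/7 = 51.4286
Deviations from mean: -12.4286, -9.4286, 1.5714, 9.5714, 5.5714, 7.5714, -2.4286
Numerator Σ_{t=1}^{6}(x_t−x̄)(x_{t+1}−x̄) = 194.5306
Denominator Σ(x_t−x̄)² = 431.7143
r_1 = 194.5306 / 431.7143 = 0.451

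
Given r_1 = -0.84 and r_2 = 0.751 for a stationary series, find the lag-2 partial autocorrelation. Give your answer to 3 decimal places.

φ_{22} = (r_2 − r_1²) / (1 − r_1²)
r_1² = (-0.84)² = 0.7056
Numerator = 0.751 − 0.7056 = 0.0454; denominator = 1 − 0.7056 = 0.2944
φ_{22} = 0.0454 / 0.2944 = 0.154

0.154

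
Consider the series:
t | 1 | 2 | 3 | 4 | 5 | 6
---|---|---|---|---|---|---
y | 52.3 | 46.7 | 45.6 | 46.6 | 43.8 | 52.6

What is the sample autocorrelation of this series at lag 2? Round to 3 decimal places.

-0.077

Mean ȳ = (52.3 + 46.7 + 45.6 + 46.6 + 43.8 + 52.6)/6 = 47.9333
Deviations from mean: 4.3667, -1.2333, -2.3333, -1.3333, -4.1333, 4.6667
Σ(y_t−ȳ)(y_{t+2}−ȳ) = (-10.1889) + (1.6444) + (9.6444) + (-6.2222) = -5.1222
Denominator Σ(y_t−ȳ)² = 66.6733
r_2 = -5.1222 / 66.6733 = -0.077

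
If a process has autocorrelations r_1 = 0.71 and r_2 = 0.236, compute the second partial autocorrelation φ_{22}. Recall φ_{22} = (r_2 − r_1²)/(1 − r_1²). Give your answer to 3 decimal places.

-0.541

φ_{22} = (r_2 − r_1²) / (1 − r_1²)
r_1² = (0.71)² = 0.5041
Numerator = 0.236 − 0.5041 = -0.2681; denominator = 1 − 0.5041 = 0.4959
φ_{22} = -0.2681 / 0.4959 = -0.541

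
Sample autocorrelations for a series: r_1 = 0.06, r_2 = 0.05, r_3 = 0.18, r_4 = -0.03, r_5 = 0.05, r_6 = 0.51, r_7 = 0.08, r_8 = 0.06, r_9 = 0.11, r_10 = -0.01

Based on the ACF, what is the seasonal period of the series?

6

The largest autocorrelation is r_6 = 0.51; the remaining lags stay at or below 0.18.
The dominant spike at lag 6 indicates a seasonal period of 6.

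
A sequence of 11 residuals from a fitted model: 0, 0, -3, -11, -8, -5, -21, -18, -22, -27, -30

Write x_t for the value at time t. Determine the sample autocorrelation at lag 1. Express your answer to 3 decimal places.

Mean x̄ = (0 + 0 − 3 − 11 − 8 − 5 − 21 − 18 − 22 − 27 − 30)/11 = -13.1818
Numerator Σ_{t=1}^{10}(x_t−x̄)(x_{t+1}−x̄) = 754.3306
Denominator Σ(x_t−x̄)² = 1185.6364
r_1 = 754.3306 / 1185.6364 = 0.636

0.636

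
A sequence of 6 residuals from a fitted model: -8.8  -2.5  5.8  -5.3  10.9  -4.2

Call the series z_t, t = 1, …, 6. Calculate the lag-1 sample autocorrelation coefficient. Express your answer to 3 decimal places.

-0.434

Mean z̄ = (-8.8 − 2.5 + 5.8 − 5.3 + 10.9 − 4.2)/6 = -0.6833
Σ(z_t−z̄)(z_{t+1}−z̄) = (14.7453) + (-11.7781) + (-29.9314) + (-53.4764) + (-40.7347) = -121.1753
Denominator Σ(z_t−z̄)² = 279.0683
r_1 = -121.1753 / 279.0683 = -0.434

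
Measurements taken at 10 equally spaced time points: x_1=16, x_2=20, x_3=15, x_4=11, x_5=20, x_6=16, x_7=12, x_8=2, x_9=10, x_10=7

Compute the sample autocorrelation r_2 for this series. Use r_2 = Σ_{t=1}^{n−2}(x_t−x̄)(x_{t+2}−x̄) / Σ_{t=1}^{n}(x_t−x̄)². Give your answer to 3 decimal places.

0.099

Mean x̄ = (16 + 20 + 15 + 11 + 20 + 16 + 12 + 2 + 10 + 7)/10 = 12.9000
Numerator Σ_{t=1}^{8}(x_t−x̄)(x_{t+2}−x̄) = 28.7800
Denominator Σ(x_t−x̄)² = 290.9000
r_2 = 28.7800 / 290.9000 = 0.099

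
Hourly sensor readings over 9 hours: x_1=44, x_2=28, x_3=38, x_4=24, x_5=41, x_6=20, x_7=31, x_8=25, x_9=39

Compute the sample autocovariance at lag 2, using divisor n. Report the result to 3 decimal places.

Mean x̄ = (44 + 28 + 38 + 24 + 41 + 20 + 31 + 25 + 39)/9 = 32.2222
Σ_{t=1}^{7}(x_t−x̄)(x_{t+2}−x̄) = 323.2346
γ_2 = 323.2346 / 9 = 35.915

35.915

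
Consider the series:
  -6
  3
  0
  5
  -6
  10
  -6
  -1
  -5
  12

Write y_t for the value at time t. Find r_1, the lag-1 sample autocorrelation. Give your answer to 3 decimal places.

-0.532

Mean ȳ = (-6 + 3 + 0 + 5 − 6 + 10 − 6 − 1 − 5 + 12)/10 = 0.6000
Numerator Σ_{t=1}^{9}(y_t−ȳ)(y_{t+1}−ȳ) = -217.3600
Denominator Σ(y_t−ȳ)² = 408.4000
r_1 = -217.3600 / 408.4000 = -0.532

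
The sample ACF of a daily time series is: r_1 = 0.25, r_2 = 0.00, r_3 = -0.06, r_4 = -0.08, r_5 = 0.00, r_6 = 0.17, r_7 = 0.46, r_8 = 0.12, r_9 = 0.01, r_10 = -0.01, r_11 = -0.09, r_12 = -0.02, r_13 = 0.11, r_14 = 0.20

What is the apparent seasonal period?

The largest autocorrelation is r_7 = 0.46; the remaining lags stay at or below 0.25. The elevated value at lag 1 (0.25), dropping to 0.00 at lag 2, reflects decaying short-term dependence rather than seasonality.
The dominant spike at lag 7 indicates a seasonal period of 7.

7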